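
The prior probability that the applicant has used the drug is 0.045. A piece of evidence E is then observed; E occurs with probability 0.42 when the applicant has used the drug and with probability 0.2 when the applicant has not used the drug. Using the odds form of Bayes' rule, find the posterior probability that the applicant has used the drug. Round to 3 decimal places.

Posterior probability ≈ 0.090

Prior odds = 0.045/(1−0.045) = 0.047120. In log-odds, ln(0.047120) = -3.0550.
Add log likelihood ratio: ln(2.1000) = 0.74194.
Posterior log-odds = -2.3131, so posterior odds = exp(-2.3131) = 0.098953. Converting, P(H|E) = 0.098953/1.0990 = 0.090.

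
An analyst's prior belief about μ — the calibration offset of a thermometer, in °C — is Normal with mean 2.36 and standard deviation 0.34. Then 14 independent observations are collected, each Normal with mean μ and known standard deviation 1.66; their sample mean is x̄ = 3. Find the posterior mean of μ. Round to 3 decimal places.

Posterior mean ≈ 2.597

With known σ, the Normal prior is conjugate. Weight on the data is w = (n/σ²)/(n/σ² + 1/τ₀²) = 5.08056/(5.08056+8.65052) = 0.37000.
Posterior mean = w·x̄ + (1−w)·μ₀ = 0.37000·3 + 0.63000·2.36 = 2.597.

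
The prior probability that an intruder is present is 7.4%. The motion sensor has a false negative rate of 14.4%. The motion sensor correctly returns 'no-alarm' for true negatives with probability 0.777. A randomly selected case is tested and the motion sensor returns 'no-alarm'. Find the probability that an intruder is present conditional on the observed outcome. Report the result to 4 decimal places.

P(H | E) ≈ 0.0146

Write H for 'an intruder is present'. Prior odds H:¬H = 0.074/0.926 = 0.079914. For the 'no-alarm' outcome, the likelihood ratio is 0.144/0.777 = 0.18533.
Posterior odds = 0.079914 × 0.18533 = 0.014810, so P(H|E) = 0.014810/(1+0.014810) = 0.0146.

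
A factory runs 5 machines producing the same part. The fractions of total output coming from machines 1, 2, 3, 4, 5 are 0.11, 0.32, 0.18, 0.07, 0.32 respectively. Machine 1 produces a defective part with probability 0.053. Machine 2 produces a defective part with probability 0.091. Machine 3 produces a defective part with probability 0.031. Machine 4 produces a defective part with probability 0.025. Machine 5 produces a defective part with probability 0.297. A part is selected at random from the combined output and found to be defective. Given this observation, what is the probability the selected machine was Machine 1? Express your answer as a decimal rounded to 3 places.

Tabulate prior·likelihood by source: [1] prior 0.11, lik 0.053, product 0.005830; [2] prior 0.32, lik 0.091, product 0.02912; [3] prior 0.18, lik 0.031, product 0.005580; [4] prior 0.07, lik 0.025, product 0.001750; [5] prior 0.32, lik 0.297, product 0.09504.
Normalizing constant = 0.13732; the posterior for Machine 1 is its product over the sum, 0.005830/0.13732 = 0.042.

Posterior probability ≈ 0.042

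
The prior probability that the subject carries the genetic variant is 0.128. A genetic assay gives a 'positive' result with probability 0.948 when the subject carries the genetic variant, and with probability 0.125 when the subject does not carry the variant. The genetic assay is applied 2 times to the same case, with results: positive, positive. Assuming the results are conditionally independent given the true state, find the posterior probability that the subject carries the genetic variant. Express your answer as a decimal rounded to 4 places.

With H the event that the subject carries the genetic variant, the joint likelihood of the observed sequence is P(data|H) = 0.948·0.948 = 0.89870 and P(data|¬H) = 0.125·0.125 = 0.015625.
Bayes: P(H|data) = 0.128·0.89870 / (0.128·0.89870 + 0.872·0.015625) = 0.11503/0.12866 = 0.8941.

Posterior P(H) ≈ 0.8941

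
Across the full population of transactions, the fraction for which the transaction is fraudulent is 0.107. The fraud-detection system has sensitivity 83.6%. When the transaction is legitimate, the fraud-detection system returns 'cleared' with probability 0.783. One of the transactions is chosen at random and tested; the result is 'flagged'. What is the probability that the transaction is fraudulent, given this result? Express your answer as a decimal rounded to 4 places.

Write H for 'the transaction is fraudulent'. Prior odds H:¬H = 0.107/0.893 = 0.11982. For the 'flagged' outcome, the likelihood ratio is 0.836/0.217 = 3.8525.
Posterior odds = 0.11982 × 3.8525 = 0.46161, so P(H|E) = 0.46161/(1+0.46161) = 0.3158.

P(H | E) ≈ 0.3158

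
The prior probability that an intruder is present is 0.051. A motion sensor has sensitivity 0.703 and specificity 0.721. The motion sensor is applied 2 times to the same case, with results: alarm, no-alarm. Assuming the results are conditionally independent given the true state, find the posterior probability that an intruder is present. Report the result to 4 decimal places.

Posterior P(H) ≈ 0.0528

Let H be the event that an intruder is present; start with P(H) = 0.051. P('alarm'|H) = 0.703, P('alarm'|¬H) = 0.279.
Update on result 1 ('alarm'): P(H) ← 0.703·0.0510 / (0.703·0.0510 + 0.279·0.9490) = 0.035853/0.30062 = 0.1193.
Update on result 2 ('no-alarm'): P(H) ← 0.297·0.1193 / (0.297·0.1193 + 0.721·0.8807) = 0.035421/0.67043 = 0.0528.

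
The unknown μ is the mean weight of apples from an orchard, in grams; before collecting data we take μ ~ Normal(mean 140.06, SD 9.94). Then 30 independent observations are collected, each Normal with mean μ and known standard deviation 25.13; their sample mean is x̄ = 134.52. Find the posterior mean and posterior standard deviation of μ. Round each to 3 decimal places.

Posterior mean ≈ 135.493; posterior SD ≈ 4.166

With known σ, the Normal prior is conjugate. Weight on the data is w = (n/σ²)/(n/σ² + 1/τ₀²) = 0.0475047/(0.0475047+0.0101211) = 0.82437.
Posterior mean = w·x̄ + (1−w)·μ₀ = 0.82437·134.52 + 0.17563·140.06 = 135.493. Posterior variance = 1/(0.0475047+0.0101211) = 17.3534, so SD = 4.166.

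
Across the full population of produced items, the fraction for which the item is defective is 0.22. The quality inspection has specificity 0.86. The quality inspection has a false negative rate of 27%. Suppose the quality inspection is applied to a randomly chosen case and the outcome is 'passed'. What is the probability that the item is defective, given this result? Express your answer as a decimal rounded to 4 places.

Write H for 'the item is defective'. Prior odds H:¬H = 0.22/0.78 = 0.28205. For the 'passed' outcome, the likelihood ratio is 0.27/0.86 = 0.31395.
Posterior odds = 0.28205 × 0.31395 = 0.088551, so P(H|E) = 0.088551/(1+0.088551) = 0.0813.

P(H | E) ≈ 0.0813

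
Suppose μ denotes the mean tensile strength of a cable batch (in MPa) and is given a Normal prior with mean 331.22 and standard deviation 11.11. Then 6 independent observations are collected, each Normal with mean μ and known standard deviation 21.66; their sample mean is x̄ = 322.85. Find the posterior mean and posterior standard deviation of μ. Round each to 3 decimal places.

Posterior mean ≈ 326.096; posterior SD ≈ 6.919

With known σ, the Normal prior is conjugate. Weight on the data is w = (n/σ²)/(n/σ² + 1/τ₀²) = 0.0127889/(0.0127889+0.00810162) = 0.61219.
Posterior mean = w·x̄ + (1−w)·μ₀ = 0.61219·322.85 + 0.38781·331.22 = 326.096. Posterior variance = 1/(0.0127889+0.00810162) = 47.8685, so SD = 6.919.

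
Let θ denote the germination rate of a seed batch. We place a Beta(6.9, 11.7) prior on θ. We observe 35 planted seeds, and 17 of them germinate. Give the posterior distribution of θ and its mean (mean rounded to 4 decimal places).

Observing 17 successes and 18 failures updates Beta(6.9, 11.7) by adding the success and failure counts to the two shape parameters: α = 6.9+17 = 23.9, β = 11.7+18 = 29.7.
E[θ | data] = 23.9/(23.9+29.7) = 0.4459.

Posterior: Beta(23.9, 29.7); mean ≈ 0.4459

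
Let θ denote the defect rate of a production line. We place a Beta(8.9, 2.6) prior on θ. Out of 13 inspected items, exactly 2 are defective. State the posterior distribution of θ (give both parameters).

The binomial likelihood is conjugate to the Beta prior: with 2 successes and 11 failures, the posterior is Beta(8.9+2, 2.6+11) = Beta(10.9, 13.6).

Posterior: Beta(10.9, 13.6)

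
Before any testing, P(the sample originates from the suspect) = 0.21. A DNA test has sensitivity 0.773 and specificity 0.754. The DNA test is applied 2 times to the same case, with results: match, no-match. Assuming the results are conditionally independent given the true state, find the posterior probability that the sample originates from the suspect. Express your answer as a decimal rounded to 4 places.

With H the event that the sample originates from the suspect, the joint likelihood of the observed sequence is P(data|H) = 0.773·0.227 = 0.17547 and P(data|¬H) = 0.246·0.754 = 0.18548.
Bayes: P(H|data) = 0.21·0.17547 / (0.21·0.17547 + 0.79·0.18548) = 0.036849/0.18338 = 0.2009.

Posterior P(H) ≈ 0.2009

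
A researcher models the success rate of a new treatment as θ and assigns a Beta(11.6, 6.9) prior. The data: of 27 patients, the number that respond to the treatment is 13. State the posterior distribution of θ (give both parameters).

The binomial likelihood is conjugate to the Beta prior: with 13 successes and 14 failures, the posterior is Beta(11.6+13, 6.9+14) = Beta(24.6, 20.9).

Posterior: Beta(24.6, 20.9)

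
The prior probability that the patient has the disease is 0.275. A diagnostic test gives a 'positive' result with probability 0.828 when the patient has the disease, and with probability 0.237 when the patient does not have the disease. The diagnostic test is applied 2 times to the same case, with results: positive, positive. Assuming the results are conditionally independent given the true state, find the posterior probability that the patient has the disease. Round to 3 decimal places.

Posterior P(H) ≈ 0.822

With H the event that the patient has the disease, the joint likelihood of the observed sequence is P(data|H) = 0.828·0.828 = 0.68558 and P(data|¬H) = 0.237·0.237 = 0.056169.
Bayes: P(H|data) = 0.275·0.68558 / (0.275·0.68558 + 0.725·0.056169) = 0.18854/0.22926 = 0.8224.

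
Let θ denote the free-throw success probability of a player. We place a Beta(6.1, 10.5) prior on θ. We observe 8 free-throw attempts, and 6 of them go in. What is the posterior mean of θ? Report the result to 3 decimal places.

Observing 6 successes and 2 failures updates Beta(6.1, 10.5) by adding the success and failure counts to the two shape parameters: α = 6.1+6 = 12.1, β = 10.5+2 = 12.5.
E[θ | data] = 12.1/(12.1+12.5) = 0.492.

Posterior mean ≈ 0.492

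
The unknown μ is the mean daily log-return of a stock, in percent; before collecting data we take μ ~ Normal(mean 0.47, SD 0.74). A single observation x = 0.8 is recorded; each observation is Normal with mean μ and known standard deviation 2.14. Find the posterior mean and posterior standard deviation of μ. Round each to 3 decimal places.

Prior precision 1/τ₀² = 1/0.74² = 1.82615; data precision n/σ² = 1/2.14² = 0.218360.
Posterior precision = 1.82615 + 0.218360 = 2.04451, giving posterior SD = 1/√2.04451 = 0.699.
Posterior mean = (1.82615·0.47 + 0.218360·0.8) / 2.04451 = 0.505.

Posterior mean ≈ 0.505; posterior SD ≈ 0.699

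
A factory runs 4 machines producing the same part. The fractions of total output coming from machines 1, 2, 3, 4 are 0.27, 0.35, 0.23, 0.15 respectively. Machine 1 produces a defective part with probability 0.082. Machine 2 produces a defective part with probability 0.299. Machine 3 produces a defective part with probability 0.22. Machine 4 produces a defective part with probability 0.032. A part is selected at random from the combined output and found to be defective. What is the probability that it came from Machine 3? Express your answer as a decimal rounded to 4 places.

Tabulate prior·likelihood by source: [1] prior 0.27, lik 0.082, product 0.02214; [2] prior 0.35, lik 0.299, product 0.1046; [3] prior 0.23, lik 0.22, product 0.05060; [4] prior 0.15, lik 0.032, product 0.004800.
Normalizing constant = 0.18219; the posterior for Machine 3 is its product over the sum, 0.05060/0.18219 = 0.2777.

Posterior probability ≈ 0.2777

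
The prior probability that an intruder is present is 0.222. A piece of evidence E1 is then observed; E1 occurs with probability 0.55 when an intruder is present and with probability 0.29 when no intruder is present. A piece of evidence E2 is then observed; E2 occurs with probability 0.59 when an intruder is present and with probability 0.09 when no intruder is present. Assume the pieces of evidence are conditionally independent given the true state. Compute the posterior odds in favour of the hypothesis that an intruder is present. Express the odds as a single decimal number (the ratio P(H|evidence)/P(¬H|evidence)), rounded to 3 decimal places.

Prior odds = 0.222/(1−0.222) = 0.28535. In log-odds, ln(0.28535) = -1.2540.
Add log likelihood ratios: ln(1.8966) + ln(6.5556) = 2.5204.
Posterior log-odds = 1.2663, so posterior odds = exp(1.2663) = 3.5477.

Posterior odds ≈ 3.548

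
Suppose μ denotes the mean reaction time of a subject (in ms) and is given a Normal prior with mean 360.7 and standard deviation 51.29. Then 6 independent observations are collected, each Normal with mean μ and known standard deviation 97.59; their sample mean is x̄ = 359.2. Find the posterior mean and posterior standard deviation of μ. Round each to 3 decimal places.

Posterior mean ≈ 359.764; posterior SD ≈ 31.464

Prior precision 1/τ₀² = 1/51.29² = 0.00038013; data precision n/σ² = 6/97.59² = 0.00063000.
Posterior precision = 0.00038013 + 0.00063000 = 0.00101013, giving posterior SD = 1/√0.00101013 = 31.464.
Posterior mean = (0.00038013·360.7 + 0.00063000·359.2) / 0.00101013 = 359.764.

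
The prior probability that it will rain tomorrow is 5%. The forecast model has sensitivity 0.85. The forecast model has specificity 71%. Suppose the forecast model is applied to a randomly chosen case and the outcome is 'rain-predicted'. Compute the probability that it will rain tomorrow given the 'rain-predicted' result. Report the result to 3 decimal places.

Let H be the event that it will rain tomorrow. P(H) = 0.05, so P(¬H) = 0.95. With E the 'rain-predicted' result, P(E|H) = 0.85 and P(E|¬H) = 0.29.
P(E) = 0.85·0.05 + 0.29·0.95 = 0.042500 + 0.27550 = 0.31800.
By Bayes' theorem, P(H|E) = 0.042500 / 0.31800 = 0.134.

P(H | E) ≈ 0.134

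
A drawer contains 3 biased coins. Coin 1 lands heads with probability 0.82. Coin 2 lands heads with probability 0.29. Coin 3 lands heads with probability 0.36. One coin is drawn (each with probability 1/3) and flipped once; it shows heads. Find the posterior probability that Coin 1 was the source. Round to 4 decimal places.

P(heads|C1) = 0.82; P(heads|C2) = 0.29; P(heads|C3) = 0.36.
Prior × likelihood for each source: 0.333333·0.82=0.2733, 0.333333·0.29=0.09667, 0.333333·0.36=0.1200. Summing gives P(heads) = 0.49000.
P(Coin 1 | heads) = 0.2733 / 0.49000 = 0.5578.

Posterior probability ≈ 0.5578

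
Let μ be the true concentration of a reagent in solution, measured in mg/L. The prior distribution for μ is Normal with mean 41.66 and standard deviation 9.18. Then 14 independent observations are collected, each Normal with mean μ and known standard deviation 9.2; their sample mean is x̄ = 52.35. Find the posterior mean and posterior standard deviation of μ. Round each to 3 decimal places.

Posterior mean ≈ 51.634; posterior SD ≈ 2.375

With known σ, the Normal prior is conjugate. Weight on the data is w = (n/σ²)/(n/σ² + 1/τ₀²) = 0.165406/(0.165406+0.0118663) = 0.93306.
Posterior mean = w·x̄ + (1−w)·μ₀ = 0.93306·52.35 + 0.066938·41.66 = 51.634. Posterior variance = 1/(0.165406+0.0118663) = 5.64103, so SD = 2.375.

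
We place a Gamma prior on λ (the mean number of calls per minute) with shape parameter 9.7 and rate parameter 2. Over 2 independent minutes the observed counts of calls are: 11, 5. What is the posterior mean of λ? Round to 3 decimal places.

Posterior mean ≈ 6.425

Total count ∑xᵢ = 16 over n = 2 minutes.
Gamma is conjugate to the Poisson likelihood: posterior is Gamma(shape = 9.7+16 = 25.7, rate = 2+2 = 4).
Posterior mean = shape/rate = 25.7/4 = 6.425.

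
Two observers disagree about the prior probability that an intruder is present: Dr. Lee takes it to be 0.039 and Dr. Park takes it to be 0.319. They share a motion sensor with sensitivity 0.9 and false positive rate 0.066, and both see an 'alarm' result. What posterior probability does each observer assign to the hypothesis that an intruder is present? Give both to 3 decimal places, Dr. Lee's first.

P('+'|H) = 0.9, P('+'|¬H) = 0.066.
Dr. Lee: numerator 0.9·0.039 = 0.035100; evidence = 0.035100+0.066·0.961 = 0.098526; posterior = 0.356.
Dr. Park: numerator 0.9·0.319 = 0.28710; evidence = 0.28710+0.066·0.681 = 0.33205; posterior = 0.865.

Dr. Lee: 0.356; Dr. Park: 0.865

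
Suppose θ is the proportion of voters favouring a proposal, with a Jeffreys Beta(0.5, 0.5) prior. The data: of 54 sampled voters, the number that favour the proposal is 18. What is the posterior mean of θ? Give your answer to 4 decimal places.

Observing 18 successes and 36 failures updates Beta(0.5, 0.5) by adding the success and failure counts to the two shape parameters: α = 0.5+18 = 18.5, β = 0.5+36 = 36.5.
Posterior mean = α/(α+β) = 18.5/55 = 0.3364.

Posterior mean ≈ 0.3364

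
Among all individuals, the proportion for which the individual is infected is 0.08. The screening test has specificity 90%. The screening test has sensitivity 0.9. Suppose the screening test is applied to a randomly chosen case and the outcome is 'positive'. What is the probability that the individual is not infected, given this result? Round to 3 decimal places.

P(¬H | E) ≈ 0.561

Write H for 'the individual is infected'. Prior odds H:¬H = 0.08/0.92 = 0.086957. For the 'positive' outcome, the likelihood ratio is 0.9/0.1 = 9.0000.
Posterior odds = 0.086957 × 9.0000 = 0.78261, so P(H|E) = 0.78261/(1+0.78261) = 0.439. Then P(¬H|E) = 1 − 0.439 = 0.561.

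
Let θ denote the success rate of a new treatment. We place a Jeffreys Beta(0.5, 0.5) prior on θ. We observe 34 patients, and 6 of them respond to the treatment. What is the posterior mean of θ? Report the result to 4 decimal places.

Posterior mean ≈ 0.1857

Observing 6 successes and 28 failures updates Beta(0.5, 0.5) by adding the success and failure counts to the two shape parameters: α = 0.5+6 = 6.5, β = 0.5+28 = 28.5.
Posterior mean = α/(α+β) = 6.5/35 = 0.1857.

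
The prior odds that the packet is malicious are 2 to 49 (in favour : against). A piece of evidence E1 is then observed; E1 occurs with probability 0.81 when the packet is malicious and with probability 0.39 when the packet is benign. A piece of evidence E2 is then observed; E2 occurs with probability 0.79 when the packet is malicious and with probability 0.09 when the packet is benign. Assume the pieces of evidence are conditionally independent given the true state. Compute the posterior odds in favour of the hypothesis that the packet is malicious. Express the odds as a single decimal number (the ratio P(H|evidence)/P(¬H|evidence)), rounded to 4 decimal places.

Prior odds = 2/49 = 0.040816. In log-odds, ln(0.040816) = -3.1987.
Add log likelihood ratios: ln(2.0769) + ln(8.7778) = 2.9031.
Posterior log-odds = -0.29556, so posterior odds = exp(-0.29556) = 0.74411.

Posterior odds ≈ 0.7441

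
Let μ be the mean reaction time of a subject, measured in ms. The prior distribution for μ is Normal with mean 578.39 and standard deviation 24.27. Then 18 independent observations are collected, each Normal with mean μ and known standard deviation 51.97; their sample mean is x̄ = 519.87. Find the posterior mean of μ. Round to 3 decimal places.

Prior precision 1/τ₀² = 1/24.27² = 0.00169770; data precision n/σ² = 18/51.97² = 0.00666449.
Posterior precision = 0.00169770 + 0.00666449 = 0.00836219.
Posterior mean = (0.00169770·578.39 + 0.00666449·519.87) / 0.00836219 = 531.751.

Posterior mean ≈ 531.751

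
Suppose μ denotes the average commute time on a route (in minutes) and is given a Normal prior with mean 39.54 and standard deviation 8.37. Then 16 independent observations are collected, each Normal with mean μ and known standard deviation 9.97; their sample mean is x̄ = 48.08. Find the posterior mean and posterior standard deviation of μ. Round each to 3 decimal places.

Posterior mean ≈ 47.384; posterior SD ≈ 2.389

With known σ, the Normal prior is conjugate. Weight on the data is w = (n/σ²)/(n/σ² + 1/τ₀²) = 0.160964/(0.160964+0.0142741) = 0.91854.
Posterior mean = w·x̄ + (1−w)·μ₀ = 0.91854·48.08 + 0.081455·39.54 = 47.384. Posterior variance = 1/(0.160964+0.0142741) = 5.70651, so SD = 2.389.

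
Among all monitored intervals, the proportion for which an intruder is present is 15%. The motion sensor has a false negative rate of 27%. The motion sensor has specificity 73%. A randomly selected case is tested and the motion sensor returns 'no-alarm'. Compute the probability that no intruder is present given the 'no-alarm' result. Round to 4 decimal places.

P(¬H | E) ≈ 0.9387

Let H be the event that an intruder is present. P(H) = 0.15, so P(¬H) = 0.85. With E the 'no-alarm' result, P(E|H) = 0.27 and P(E|¬H) = 0.73.
P(E) = 0.27·0.15 + 0.73·0.85 = 0.040500 + 0.62050 = 0.66100.
By Bayes' theorem, P(H|E) = 0.040500 / 0.66100 = 0.0613. Hence P(¬H|E) = 1 − 0.0613 = 0.9387.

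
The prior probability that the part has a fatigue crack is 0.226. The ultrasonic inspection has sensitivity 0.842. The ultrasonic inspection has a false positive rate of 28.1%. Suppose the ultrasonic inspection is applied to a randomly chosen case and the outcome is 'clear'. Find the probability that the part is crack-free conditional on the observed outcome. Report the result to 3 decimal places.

P(¬H | E) ≈ 0.940

Let H be the event that the part has a fatigue crack. P(H) = 0.226, so P(¬H) = 0.774. With E the 'clear' result, P(E|H) = 0.158 and P(E|¬H) = 0.719.
P(E) = 0.158·0.226 + 0.719·0.774 = 0.035708 + 0.55651 = 0.59221.
By Bayes' theorem, P(H|E) = 0.035708 / 0.59221 = 0.060. Hence P(¬H|E) = 1 − 0.060 = 0.940.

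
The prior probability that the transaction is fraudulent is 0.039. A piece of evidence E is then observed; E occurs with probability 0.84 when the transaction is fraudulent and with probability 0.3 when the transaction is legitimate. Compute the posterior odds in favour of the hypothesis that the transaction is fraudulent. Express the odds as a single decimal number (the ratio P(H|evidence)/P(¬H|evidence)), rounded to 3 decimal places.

Posterior odds ≈ 0.114

Prior odds = 0.039/(1−0.039) = 0.040583.
Likelihood ratio for E = 0.84/0.3 = 2.8000.
Posterior odds = prior odds × LR = 0.11363.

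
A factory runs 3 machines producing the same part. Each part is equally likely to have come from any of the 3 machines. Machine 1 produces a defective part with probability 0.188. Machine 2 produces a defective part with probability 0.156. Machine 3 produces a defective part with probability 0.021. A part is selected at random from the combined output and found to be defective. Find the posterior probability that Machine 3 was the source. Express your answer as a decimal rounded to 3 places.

Posterior probability ≈ 0.058

P(defective|M1) = 0.188; P(defective|M2) = 0.156; P(defective|M3) = 0.021.
Prior × likelihood for each source: 0.333333·0.188=0.06267, 0.333333·0.156=0.05200, 0.333333·0.021=0.007000. Summing gives P(defective) = 0.12167.
P(Machine 3 | defective) = 0.007000 / 0.12167 = 0.058.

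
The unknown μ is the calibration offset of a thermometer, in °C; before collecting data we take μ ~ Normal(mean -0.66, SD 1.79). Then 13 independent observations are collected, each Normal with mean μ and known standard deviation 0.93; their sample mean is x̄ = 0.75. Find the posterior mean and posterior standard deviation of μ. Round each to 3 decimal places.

With known σ, the Normal prior is conjugate. Weight on the data is w = (n/σ²)/(n/σ² + 1/τ₀²) = 15.0306/(15.0306+0.312100) = 0.97966.
Posterior mean = w·x̄ + (1−w)·μ₀ = 0.97966·0.75 + 0.020342·-0.66 = 0.721. Posterior variance = 1/(15.0306+0.312100) = 0.0651774, so SD = 0.255.

Posterior mean ≈ 0.721; posterior SD ≈ 0.255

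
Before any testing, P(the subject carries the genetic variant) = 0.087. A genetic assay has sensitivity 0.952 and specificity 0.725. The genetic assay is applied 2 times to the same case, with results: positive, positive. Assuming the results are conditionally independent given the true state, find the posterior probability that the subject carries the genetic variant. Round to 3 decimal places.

Posterior P(H) ≈ 0.533

With H the event that the subject carries the genetic variant, the joint likelihood of the observed sequence is P(data|H) = 0.952·0.952 = 0.90630 and P(data|¬H) = 0.275·0.275 = 0.075625.
Bayes: P(H|data) = 0.087·0.90630 / (0.087·0.90630 + 0.913·0.075625) = 0.078848/0.14789 = 0.5331.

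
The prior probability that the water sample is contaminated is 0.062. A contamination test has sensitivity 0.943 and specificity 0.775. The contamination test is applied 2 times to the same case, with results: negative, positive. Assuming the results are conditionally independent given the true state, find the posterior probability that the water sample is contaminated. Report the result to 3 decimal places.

With H the event that the water sample is contaminated, the joint likelihood of the observed sequence is P(data|H) = 0.057·0.943 = 0.053751 and P(data|¬H) = 0.775·0.225 = 0.17438.
Bayes: P(H|data) = 0.062·0.053751 / (0.062·0.053751 + 0.938·0.17438) = 0.0033326/0.16690 = 0.0200.

Posterior P(H) ≈ 0.020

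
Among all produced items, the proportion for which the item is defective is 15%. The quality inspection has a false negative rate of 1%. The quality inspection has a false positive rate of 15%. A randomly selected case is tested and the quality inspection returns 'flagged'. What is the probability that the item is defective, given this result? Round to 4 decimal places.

Let H be the event that the item is defective. P(H) = 0.15, so P(¬H) = 0.85. With E the 'flagged' result, P(E|H) = 0.99 and P(E|¬H) = 0.15.
P(E) = 0.99·0.15 + 0.15·0.85 = 0.14850 + 0.12750 = 0.27600.
By Bayes' theorem, P(H|E) = 0.14850 / 0.27600 = 0.5380.

P(H | E) ≈ 0.5380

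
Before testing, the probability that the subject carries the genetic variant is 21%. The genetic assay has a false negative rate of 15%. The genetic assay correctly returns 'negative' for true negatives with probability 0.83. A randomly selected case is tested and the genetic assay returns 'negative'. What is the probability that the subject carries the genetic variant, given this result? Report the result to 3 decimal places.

Write H for 'the subject carries the genetic variant'. Prior odds H:¬H = 0.21/0.79 = 0.26582. For the 'negative' outcome, the likelihood ratio is 0.15/0.83 = 0.18072.
Posterior odds = 0.26582 × 0.18072 = 0.048040, so P(H|E) = 0.048040/(1+0.048040) = 0.046.

P(H | E) ≈ 0.046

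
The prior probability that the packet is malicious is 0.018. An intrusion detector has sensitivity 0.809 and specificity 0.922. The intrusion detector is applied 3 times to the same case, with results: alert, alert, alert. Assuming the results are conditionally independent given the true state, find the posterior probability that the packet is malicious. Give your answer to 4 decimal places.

Let H be the event that the packet is malicious; start with P(H) = 0.018. P('alert'|H) = 0.809, P('alert'|¬H) = 0.078.
Update on result 1 ('alert'): P(H) ← 0.809·0.0180 / (0.809·0.0180 + 0.078·0.9820) = 0.014562/0.091158 = 0.1597.
Update on result 2 ('alert'): P(H) ← 0.809·0.1597 / (0.809·0.1597 + 0.078·0.8403) = 0.12923/0.19477 = 0.6635.
Update on result 3 ('alert'): P(H) ← 0.809·0.6635 / (0.809·0.6635 + 0.078·0.3365) = 0.53678/0.56302 = 0.9534.

Posterior P(H) ≈ 0.9534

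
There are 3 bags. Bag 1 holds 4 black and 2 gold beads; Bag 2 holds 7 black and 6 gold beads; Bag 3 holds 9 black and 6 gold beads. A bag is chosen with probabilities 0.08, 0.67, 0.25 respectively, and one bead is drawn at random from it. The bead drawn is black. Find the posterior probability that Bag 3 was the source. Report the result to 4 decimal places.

Posterior probability ≈ 0.2659

Tabulate prior·likelihood by source: [1] prior 0.08, lik 0.6667, product 0.05333; [2] prior 0.67, lik 0.5385, product 0.3608; [3] prior 0.25, lik 0.6, product 0.1500.
Normalizing constant = 0.56410; the posterior for Bag 3 is its product over the sum, 0.1500/0.56410 = 0.2659.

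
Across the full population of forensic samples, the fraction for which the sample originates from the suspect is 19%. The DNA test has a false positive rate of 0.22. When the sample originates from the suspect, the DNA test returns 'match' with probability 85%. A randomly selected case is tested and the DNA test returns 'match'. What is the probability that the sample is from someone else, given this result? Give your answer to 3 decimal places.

Let H be the event that the sample originates from the suspect. P(H) = 0.19, so P(¬H) = 0.81. With E the 'match' result, P(E|H) = 0.85 and P(E|¬H) = 0.22.
P(E) = 0.85·0.19 + 0.22·0.81 = 0.16150 + 0.17820 = 0.33970.
By Bayes' theorem, P(H|E) = 0.16150 / 0.33970 = 0.475. Hence P(¬H|E) = 1 − 0.475 = 0.525.

P(¬H | E) ≈ 0.525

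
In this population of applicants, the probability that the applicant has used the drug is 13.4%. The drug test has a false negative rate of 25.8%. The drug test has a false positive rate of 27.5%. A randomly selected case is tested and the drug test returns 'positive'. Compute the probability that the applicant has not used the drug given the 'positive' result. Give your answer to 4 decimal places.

Let H be the event that the applicant has used the drug. P(H) = 0.134, so P(¬H) = 0.866. With E the 'positive' result, P(E|H) = 0.742 and P(E|¬H) = 0.275.
P(E) = 0.742·0.134 + 0.275·0.866 = 0.099428 + 0.23815 = 0.33758.
By Bayes' theorem, P(H|E) = 0.099428 / 0.33758 = 0.2945. Hence P(¬H|E) = 1 − 0.2945 = 0.7055.

P(¬H | E) ≈ 0.7055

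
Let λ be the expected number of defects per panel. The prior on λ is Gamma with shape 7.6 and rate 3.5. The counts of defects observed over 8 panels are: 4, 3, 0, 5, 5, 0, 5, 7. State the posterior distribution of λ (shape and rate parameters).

Posterior: Gamma(shape=36.6, rate=11.5)

The Poisson likelihood adds the total count to the shape and the number of exposure periods to the rate. Here ∑xᵢ = 29 and n = 8, so shape 7.6→36.6 and rate 3.5→11.5.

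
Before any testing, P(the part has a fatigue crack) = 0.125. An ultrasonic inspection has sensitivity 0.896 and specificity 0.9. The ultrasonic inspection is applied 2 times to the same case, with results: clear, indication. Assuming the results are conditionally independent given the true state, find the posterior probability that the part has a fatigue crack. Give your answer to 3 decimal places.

Posterior P(H) ≈ 0.129

Let H be the event that the part has a fatigue crack; start with P(H) = 0.125. P('indication'|H) = 0.896, P('indication'|¬H) = 0.1.
Update on result 1 ('clear'): P(H) ← 0.104·0.1250 / (0.104·0.1250 + 0.9·0.8750) = 0.013000/0.80050 = 0.0162.
Update on result 2 ('indication'): P(H) ← 0.896·0.0162 / (0.896·0.0162 + 0.1·0.9838) = 0.014551/0.11293 = 0.1289.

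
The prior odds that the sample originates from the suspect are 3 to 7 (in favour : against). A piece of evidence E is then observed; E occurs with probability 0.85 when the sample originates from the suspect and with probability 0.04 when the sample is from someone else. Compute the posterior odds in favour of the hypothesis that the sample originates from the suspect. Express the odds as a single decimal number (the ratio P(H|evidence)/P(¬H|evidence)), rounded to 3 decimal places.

Posterior odds ≈ 9.107

Prior odds = 3/7 = 0.42857. In log-odds, ln(0.42857) = -0.84730.
Add log likelihood ratio: ln(21.250) = 3.0564.
Posterior log-odds = 2.2091, so posterior odds = exp(2.2091) = 9.1071.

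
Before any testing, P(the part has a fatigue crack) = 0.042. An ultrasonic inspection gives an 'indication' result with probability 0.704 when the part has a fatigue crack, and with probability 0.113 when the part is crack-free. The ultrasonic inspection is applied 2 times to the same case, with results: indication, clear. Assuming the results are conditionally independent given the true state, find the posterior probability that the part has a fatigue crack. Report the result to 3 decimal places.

With H the event that the part has a fatigue crack, the joint likelihood of the observed sequence is P(data|H) = 0.704·0.296 = 0.20838 and P(data|¬H) = 0.113·0.887 = 0.10023.
Bayes: P(H|data) = 0.042·0.20838 / (0.042·0.20838 + 0.958·0.10023) = 0.0087521/0.10477 = 0.0835.

Posterior P(H) ≈ 0.084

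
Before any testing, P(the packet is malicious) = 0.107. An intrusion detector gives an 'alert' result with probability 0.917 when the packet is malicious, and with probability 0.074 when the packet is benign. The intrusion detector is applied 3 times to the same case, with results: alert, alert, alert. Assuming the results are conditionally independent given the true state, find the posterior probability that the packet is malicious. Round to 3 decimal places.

With H the event that the packet is malicious, the joint likelihood of the observed sequence is P(data|H) = 0.917·0.917·0.917 = 0.77110 and P(data|¬H) = 0.074·0.074·0.074 = 0.00040522.
Bayes: P(H|data) = 0.107·0.77110 / (0.107·0.77110 + 0.893·0.00040522) = 0.082507/0.082869 = 0.9956.

Posterior P(H) ≈ 0.996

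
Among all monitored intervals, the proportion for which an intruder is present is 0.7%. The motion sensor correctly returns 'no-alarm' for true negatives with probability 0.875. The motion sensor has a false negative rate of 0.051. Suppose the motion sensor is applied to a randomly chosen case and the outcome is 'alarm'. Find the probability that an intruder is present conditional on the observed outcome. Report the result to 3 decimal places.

Let H be the event that an intruder is present. P(H) = 0.007, so P(¬H) = 0.993. With E the 'alarm' result, P(E|H) = 0.949 and P(E|¬H) = 0.125.
P(E) = 0.949·0.007 + 0.125·0.993 = 0.0066430 + 0.12412 = 0.13077.
By Bayes' theorem, P(H|E) = 0.0066430 / 0.13077 = 0.051.

P(H | E) ≈ 0.051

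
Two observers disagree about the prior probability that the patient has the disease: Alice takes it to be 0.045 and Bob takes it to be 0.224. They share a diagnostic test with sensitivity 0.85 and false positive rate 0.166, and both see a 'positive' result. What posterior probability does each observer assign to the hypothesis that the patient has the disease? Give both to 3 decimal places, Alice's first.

Alice: 0.194; Bob: 0.596

P('+'|H) = 0.85, P('+'|¬H) = 0.166.
Alice: numerator 0.85·0.045 = 0.038250; evidence = 0.038250+0.166·0.955 = 0.19678; posterior = 0.194.
Bob: numerator 0.85·0.224 = 0.19040; evidence = 0.19040+0.166·0.776 = 0.31922; posterior = 0.596.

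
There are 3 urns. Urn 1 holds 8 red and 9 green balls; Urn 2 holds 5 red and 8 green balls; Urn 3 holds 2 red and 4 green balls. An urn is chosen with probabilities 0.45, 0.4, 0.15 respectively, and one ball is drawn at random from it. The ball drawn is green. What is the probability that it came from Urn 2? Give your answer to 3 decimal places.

Posterior probability ≈ 0.421

Tabulate prior·likelihood by source: [1] prior 0.45, lik 0.5294, product 0.2382; [2] prior 0.4, lik 0.6154, product 0.2462; [3] prior 0.15, lik 0.6667, product 0.1000.
Normalizing constant = 0.58439; the posterior for Urn 2 is its product over the sum, 0.2462/0.58439 = 0.421.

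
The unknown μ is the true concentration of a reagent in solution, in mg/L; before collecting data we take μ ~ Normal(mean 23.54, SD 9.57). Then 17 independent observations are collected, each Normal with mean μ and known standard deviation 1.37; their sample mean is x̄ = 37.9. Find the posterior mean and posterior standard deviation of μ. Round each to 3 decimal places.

Posterior mean ≈ 37.883; posterior SD ≈ 0.332

With known σ, the Normal prior is conjugate. Weight on the data is w = (n/σ²)/(n/σ² + 1/τ₀²) = 9.05749/(9.05749+0.0109188) = 0.99880.
Posterior mean = w·x̄ + (1−w)·μ₀ = 0.99880·37.9 + 0.0012041·23.54 = 37.883. Posterior variance = 1/(9.05749+0.0109188) = 0.110273, so SD = 0.332.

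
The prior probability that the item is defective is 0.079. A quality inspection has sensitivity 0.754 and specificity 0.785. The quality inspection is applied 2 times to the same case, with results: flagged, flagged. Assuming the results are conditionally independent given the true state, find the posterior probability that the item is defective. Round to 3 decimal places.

Posterior P(H) ≈ 0.513

Let H be the event that the item is defective; start with P(H) = 0.079. P('flagged'|H) = 0.754, P('flagged'|¬H) = 0.215.
Update on result 1 ('flagged'): P(H) ← 0.754·0.0790 / (0.754·0.0790 + 0.215·0.9210) = 0.059566/0.25758 = 0.2313.
Update on result 2 ('flagged'): P(H) ← 0.754·0.2313 / (0.754·0.2313 + 0.215·0.7687) = 0.17436/0.33964 = 0.5134.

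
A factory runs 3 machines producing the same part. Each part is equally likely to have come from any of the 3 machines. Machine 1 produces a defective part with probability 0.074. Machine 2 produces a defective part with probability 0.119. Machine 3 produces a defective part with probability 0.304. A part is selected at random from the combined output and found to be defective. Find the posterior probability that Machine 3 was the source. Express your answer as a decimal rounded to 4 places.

Posterior probability ≈ 0.6117

P(defective|M1) = 0.074; P(defective|M2) = 0.119; P(defective|M3) = 0.304.
Prior × likelihood for each source: 0.333333·0.074=0.02467, 0.333333·0.119=0.03967, 0.333333·0.304=0.1013. Summing gives P(defective) = 0.16567.
P(Machine 3 | defective) = 0.1013 / 0.16567 = 0.6117.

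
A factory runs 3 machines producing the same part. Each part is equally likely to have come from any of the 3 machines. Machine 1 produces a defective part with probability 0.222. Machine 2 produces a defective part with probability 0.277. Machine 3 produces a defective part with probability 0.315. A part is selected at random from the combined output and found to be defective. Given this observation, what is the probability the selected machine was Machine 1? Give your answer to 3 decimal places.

Posterior probability ≈ 0.273

P(defective|M1) = 0.222; P(defective|M2) = 0.277; P(defective|M3) = 0.315.
Prior × likelihood for each source: 0.333333·0.222=0.07400, 0.333333·0.277=0.09233, 0.333333·0.315=0.1050. Summing gives P(defective) = 0.27133.
P(Machine 1 | defective) = 0.07400 / 0.27133 = 0.273.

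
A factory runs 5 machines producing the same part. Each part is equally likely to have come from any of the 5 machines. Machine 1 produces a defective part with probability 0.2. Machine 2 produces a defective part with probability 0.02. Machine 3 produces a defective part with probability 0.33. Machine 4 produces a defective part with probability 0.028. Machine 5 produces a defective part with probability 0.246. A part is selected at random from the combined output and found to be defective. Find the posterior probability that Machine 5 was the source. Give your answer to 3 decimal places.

Posterior probability ≈ 0.299

Tabulate prior·likelihood by source: [1] prior 0.2, lik 0.2, product 0.04000; [2] prior 0.2, lik 0.02, product 0.004000; [3] prior 0.2, lik 0.33, product 0.06600; [4] prior 0.2, lik 0.028, product 0.005600; [5] prior 0.2, lik 0.246, product 0.04920.
Normalizing constant = 0.16480; the posterior for Machine 5 is its product over the sum, 0.04920/0.16480 = 0.299.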